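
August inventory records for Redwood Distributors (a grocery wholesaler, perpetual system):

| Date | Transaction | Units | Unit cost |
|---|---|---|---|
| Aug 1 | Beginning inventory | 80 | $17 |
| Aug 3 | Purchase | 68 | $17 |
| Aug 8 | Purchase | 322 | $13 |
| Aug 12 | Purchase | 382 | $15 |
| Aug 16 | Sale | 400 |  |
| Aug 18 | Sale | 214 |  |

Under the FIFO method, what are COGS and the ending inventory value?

Aug 16, 400 sold [FIFO — oldest first]: 80 @ $17 + 68 @ $17 + 252 @ $13 = $5,792
Aug 18, 214 sold [FIFO — oldest first]: 70 @ $13 + 144 @ $15 = $3,070
Total COGS = $5,792 + $3,070 = $8,862
Ending inventory: 238 @ $15 = $3,570
Check: goods available $12,432 = COGS $8,862 + ending $3,570

COGS = $8,862; ending inventory = $3,570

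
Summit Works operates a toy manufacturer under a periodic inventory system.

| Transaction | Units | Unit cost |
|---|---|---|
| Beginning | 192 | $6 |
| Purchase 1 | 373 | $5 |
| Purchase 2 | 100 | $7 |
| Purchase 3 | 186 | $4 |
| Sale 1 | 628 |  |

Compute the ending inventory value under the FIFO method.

Ending inventory = $1,003

Sale 1 (628) [FIFO — oldest first]: 192 @ $6 + 373 @ $5 + 63 @ $7 = $3,458
Ending inventory: 37 @ $7 + 186 @ $4 = $1,003
Check: goods available $4,461 = COGS $3,458 + ending $1,003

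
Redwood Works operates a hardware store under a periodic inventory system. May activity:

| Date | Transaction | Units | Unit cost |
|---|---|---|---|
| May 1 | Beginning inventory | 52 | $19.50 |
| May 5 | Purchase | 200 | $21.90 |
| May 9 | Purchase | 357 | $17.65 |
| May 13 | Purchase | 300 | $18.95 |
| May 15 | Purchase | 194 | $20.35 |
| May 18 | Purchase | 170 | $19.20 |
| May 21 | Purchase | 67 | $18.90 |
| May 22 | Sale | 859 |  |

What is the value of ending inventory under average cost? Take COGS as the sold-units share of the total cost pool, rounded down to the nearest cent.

May 22, sell 859: 859/1340 × $25,858.25 → $16,576.29
Ending inventory (cost pool remaining) = $9,281.96

Ending inventory = $9,281.96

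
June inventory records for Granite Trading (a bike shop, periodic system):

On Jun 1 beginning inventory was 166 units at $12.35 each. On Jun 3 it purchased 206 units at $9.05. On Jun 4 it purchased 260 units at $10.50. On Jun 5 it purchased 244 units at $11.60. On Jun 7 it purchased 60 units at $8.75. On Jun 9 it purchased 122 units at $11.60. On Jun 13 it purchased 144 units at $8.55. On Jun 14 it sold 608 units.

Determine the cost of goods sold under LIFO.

Jun 14, 608 sold [LIFO — newest first]: 144 @ $8.55 + 122 @ $11.60 + 60 @ $8.75 + 244 @ $11.60 + 38 @ $10.50 = $6,400.80
Ending inventory: 166 @ $12.35 + 206 @ $9.05 + 222 @ $10.50 = $6,245.40
Check: goods available $12,646.20 = COGS $6,400.80 + ending $6,245.40

COGS = $6,400.80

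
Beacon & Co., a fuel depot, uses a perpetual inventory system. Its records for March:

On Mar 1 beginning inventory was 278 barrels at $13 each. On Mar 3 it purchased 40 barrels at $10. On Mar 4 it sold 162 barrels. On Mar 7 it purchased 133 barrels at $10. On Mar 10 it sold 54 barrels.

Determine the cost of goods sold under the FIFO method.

COGS = $2,808

Mar 4, 162 sold [FIFO — oldest first]: 162 @ $13 = $2,106
Mar 10, 54 sold [FIFO — oldest first]: 54 @ $13 = $702
Total COGS = $2,106 + $702 = $2,808
Ending inventory: 62 @ $13 + 40 @ $10 + 133 @ $10 = $2,536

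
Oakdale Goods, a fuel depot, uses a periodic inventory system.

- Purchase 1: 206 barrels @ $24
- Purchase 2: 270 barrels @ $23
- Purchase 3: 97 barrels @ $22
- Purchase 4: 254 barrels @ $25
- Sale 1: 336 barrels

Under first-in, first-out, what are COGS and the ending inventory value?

COGS = $7,934; ending inventory = $11,704

Sale 1 (336) [FIFO — oldest first]: 206 @ $24 + 130 @ $23 = $7,934
Ending inventory: 140 @ $23 + 97 @ $22 + 254 @ $25 = $11,704
Check: goods available $19,638 = COGS $7,934 + ending $11,704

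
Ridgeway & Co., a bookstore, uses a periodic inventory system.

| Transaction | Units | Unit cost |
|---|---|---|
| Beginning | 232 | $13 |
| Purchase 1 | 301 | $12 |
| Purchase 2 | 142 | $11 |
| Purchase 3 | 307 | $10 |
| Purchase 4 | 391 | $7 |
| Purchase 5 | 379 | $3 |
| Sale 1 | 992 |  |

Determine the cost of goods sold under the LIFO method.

COGS = $6,094

Sale 1 (992) [LIFO — newest first]: 379 @ $3 + 391 @ $7 + 222 @ $10 = $6,094
Ending inventory: 232 @ $13 + 301 @ $12 + 142 @ $11 + 85 @ $10 = $9,040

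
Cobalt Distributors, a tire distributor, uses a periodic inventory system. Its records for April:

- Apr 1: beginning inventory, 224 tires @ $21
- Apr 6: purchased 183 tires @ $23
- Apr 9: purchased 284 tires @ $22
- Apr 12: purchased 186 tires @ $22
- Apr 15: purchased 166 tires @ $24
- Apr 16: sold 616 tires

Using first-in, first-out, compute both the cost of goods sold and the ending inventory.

COGS = $13,511; ending inventory = $9,726

Apr 16, 616 sold [FIFO — oldest first]: 224 @ $21 + 183 @ $23 + 209 @ $22 = $13,511
Ending inventory: 75 @ $22 + 186 @ $22 + 166 @ $24 = $9,726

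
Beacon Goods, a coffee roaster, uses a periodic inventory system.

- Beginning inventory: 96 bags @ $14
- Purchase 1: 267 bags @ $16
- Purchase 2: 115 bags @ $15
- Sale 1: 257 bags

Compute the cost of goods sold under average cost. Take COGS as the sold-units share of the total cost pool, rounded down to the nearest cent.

Sale 1, sell 257: 257/478 × $7,341.00 → $3,946.93
Ending inventory (cost pool remaining) = $3,394.07

COGS = $3,946.93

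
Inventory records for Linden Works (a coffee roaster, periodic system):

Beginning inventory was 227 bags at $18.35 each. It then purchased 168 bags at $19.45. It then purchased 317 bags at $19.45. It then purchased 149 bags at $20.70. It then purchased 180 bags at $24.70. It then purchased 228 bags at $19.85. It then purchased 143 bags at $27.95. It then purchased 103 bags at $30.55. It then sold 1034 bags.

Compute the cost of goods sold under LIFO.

COGS = $23,692.55

Sale 1 (1034) [LIFO — newest first]: 103 @ $30.55 + 143 @ $27.95 + 228 @ $19.85 + 180 @ $24.70 + 149 @ $20.70 + 231 @ $19.45 = $23,692.55
Ending inventory: 227 @ $18.35 + 168 @ $19.45 + 86 @ $19.45 = $9,105.75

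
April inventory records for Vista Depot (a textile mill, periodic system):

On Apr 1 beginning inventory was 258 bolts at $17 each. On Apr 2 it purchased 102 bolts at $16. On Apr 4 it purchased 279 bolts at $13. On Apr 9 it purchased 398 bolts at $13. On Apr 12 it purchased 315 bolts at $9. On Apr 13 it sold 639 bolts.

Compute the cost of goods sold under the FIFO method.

Apr 13, 639 sold [FIFO — oldest first]: 258 @ $17 + 102 @ $16 + 279 @ $13 = $9,645
Ending inventory: 398 @ $13 + 315 @ $9 = $8,009
Check: goods available $17,654 = COGS $9,645 + ending $8,009

COGS = $9,645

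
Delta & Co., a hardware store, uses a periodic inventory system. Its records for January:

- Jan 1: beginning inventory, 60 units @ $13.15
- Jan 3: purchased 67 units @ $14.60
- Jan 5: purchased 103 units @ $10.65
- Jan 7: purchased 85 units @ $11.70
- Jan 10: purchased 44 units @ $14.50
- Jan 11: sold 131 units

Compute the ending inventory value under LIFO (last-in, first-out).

Ending inventory = $2,842.85

Jan 11, 131 sold [LIFO — newest first]: 44 @ $14.50 + 85 @ $11.70 + 2 @ $10.65 = $1,653.80
Ending inventory: 60 @ $13.15 + 67 @ $14.60 + 101 @ $10.65 = $2,842.85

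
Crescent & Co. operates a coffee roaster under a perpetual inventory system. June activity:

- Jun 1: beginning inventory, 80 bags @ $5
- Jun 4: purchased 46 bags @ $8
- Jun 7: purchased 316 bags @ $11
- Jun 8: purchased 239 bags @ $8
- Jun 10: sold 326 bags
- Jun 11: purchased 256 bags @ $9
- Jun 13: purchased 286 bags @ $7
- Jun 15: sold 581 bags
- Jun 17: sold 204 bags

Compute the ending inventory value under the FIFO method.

Jun 10, 326 sold [FIFO — oldest first]: 80 @ $5 + 46 @ $8 + 200 @ $11 = $2,968
Jun 15, 581 sold [FIFO — oldest first]: 116 @ $11 + 239 @ $8 + 226 @ $9 = $5,222
Jun 17, 204 sold [FIFO — oldest first]: 30 @ $9 + 174 @ $7 = $1,488
Total COGS = $2,968 + $5,222 + $1,488 = $9,678
Ending inventory: 112 @ $7 = $784
Check: goods available $10,462 = COGS $9,678 + ending $784

Ending inventory = $784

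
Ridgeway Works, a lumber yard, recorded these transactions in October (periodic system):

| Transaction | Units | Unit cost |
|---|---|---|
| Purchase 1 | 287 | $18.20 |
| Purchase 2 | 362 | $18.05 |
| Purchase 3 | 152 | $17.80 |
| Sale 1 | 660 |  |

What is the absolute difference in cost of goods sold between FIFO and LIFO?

FIFO COGS: 287 @ $18.20 + 362 @ $18.05 + 11 @ $17.80 = $11,953.30
LIFO COGS: 152 @ $17.80 + 362 @ $18.05 + 146 @ $18.20 = $11,896.90
Difference = |$11,953.30 − $11,896.90| = $56.40

$56.40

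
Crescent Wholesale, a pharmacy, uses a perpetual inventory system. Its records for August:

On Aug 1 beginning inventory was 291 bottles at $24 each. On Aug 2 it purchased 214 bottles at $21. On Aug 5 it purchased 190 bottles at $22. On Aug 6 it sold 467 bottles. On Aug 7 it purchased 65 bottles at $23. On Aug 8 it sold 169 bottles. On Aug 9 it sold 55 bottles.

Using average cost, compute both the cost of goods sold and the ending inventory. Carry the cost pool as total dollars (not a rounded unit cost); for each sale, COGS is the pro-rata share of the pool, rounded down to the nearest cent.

After Aug 1: 291 on hand, pool $6,984.00 (≈ $24.0000 each)
After Aug 2: 505 on hand, pool $11,478.00 (≈ $22.7287 each)
After Aug 5: 695 on hand, pool $15,658.00 (≈ $22.5295 each)
Aug 6, sell 467: 467/695 × $15,658.00 → $10,521.27
After Aug 7: 293 on hand, pool $6,631.73 (≈ $22.6339 each)
Aug 8, sell 169: 169/293 × $6,631.73 → $3,825.12
Aug 9, sell 55: 55/124 × $2,806.61 → $1,244.86
Total COGS = $10,521.27 + $3,825.12 + $1,244.86 = $15,591.25
Ending inventory (cost pool remaining) = $1,561.75
Check: goods available $17,153.00 = COGS $15,591.25 + ending $1,561.75

COGS = $15,591.25; ending inventory = $1,561.75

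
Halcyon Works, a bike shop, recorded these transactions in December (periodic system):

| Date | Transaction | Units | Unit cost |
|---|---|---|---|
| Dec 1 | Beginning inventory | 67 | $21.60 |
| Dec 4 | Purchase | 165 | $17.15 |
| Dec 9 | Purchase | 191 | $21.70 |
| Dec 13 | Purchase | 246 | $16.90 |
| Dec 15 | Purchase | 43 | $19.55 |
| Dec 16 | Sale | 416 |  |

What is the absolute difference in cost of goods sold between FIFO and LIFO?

FIFO COGS: 67 @ $21.60 + 165 @ $17.15 + 184 @ $21.70 = $8,269.75
LIFO COGS: 43 @ $19.55 + 246 @ $16.90 + 127 @ $21.70 = $7,753.95
Difference = |$8,269.75 − $7,753.95| = $515.80

$515.80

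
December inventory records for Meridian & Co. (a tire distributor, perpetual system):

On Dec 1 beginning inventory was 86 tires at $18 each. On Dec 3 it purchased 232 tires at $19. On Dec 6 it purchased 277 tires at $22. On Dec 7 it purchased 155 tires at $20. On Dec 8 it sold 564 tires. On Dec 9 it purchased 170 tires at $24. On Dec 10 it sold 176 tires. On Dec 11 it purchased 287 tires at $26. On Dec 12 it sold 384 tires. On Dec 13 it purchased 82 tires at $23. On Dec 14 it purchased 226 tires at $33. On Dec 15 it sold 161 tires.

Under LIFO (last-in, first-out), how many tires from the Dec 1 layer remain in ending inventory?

83

Dec 8, 564 sold [LIFO — newest first]: 155 @ $20 + 277 @ $22 + 132 @ $19 = $11,702
Dec 10, 176 sold [LIFO — newest first]: 170 @ $24 + 6 @ $19 = $4,194
Dec 12, 384 sold [LIFO — newest first]: 287 @ $26 + 94 @ $19 + 3 @ $18 = $9,302
Dec 15, 161 sold [LIFO — newest first]: 161 @ $33 = $5,313
Total COGS = $11,702 + $4,194 + $9,302 + $5,313 = $30,511
Ending inventory: 83 @ $18 + 82 @ $23 + 65 @ $33 = $5,525
Check: goods available $36,036 = COGS $30,511 + ending $5,525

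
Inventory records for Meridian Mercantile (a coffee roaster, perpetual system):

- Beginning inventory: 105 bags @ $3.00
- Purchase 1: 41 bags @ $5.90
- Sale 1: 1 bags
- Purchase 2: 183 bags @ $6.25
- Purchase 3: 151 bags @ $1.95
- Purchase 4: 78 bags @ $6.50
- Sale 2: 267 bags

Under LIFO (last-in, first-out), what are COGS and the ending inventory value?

COGS = $1,044.85; ending inventory = $1,457.25

Sale 1 (1) [LIFO — newest first]: 1 @ $5.90 = $5.90
Sale 2 (267) [LIFO — newest first]: 78 @ $6.50 + 151 @ $1.95 + 38 @ $6.25 = $1,038.95
Total COGS = $5.90 + $1,038.95 = $1,044.85
Ending inventory: 105 @ $3.00 + 40 @ $5.90 + 145 @ $6.25 = $1,457.25
Check: goods available $2,502.10 = COGS $1,044.85 + ending $1,457.25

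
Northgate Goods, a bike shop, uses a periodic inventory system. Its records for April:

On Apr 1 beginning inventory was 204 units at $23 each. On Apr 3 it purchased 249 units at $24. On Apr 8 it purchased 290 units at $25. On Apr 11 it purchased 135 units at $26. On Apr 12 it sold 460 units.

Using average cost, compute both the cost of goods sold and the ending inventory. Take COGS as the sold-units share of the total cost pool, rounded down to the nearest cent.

Apr 12, sell 460: 460/878 × $21,428.00 → $11,226.51
Ending inventory (cost pool remaining) = $10,201.49

COGS = $11,226.51; ending inventory = $10,201.49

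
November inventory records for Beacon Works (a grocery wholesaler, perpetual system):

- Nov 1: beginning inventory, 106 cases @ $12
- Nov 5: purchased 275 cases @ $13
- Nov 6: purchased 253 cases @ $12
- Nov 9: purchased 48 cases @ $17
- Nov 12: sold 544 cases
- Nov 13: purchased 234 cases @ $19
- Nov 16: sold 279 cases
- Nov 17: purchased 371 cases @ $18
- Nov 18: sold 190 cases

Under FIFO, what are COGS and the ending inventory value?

COGS = $14,891; ending inventory = $4,932

Nov 12, 544 sold [FIFO — oldest first]: 106 @ $12 + 275 @ $13 + 163 @ $12 = $6,803
Nov 16, 279 sold [FIFO — oldest first]: 90 @ $12 + 48 @ $17 + 141 @ $19 = $4,575
Nov 18, 190 sold [FIFO — oldest first]: 93 @ $19 + 97 @ $18 = $3,513
Total COGS = $6,803 + $4,575 + $3,513 = $14,891
Ending inventory: 274 @ $18 = $4,932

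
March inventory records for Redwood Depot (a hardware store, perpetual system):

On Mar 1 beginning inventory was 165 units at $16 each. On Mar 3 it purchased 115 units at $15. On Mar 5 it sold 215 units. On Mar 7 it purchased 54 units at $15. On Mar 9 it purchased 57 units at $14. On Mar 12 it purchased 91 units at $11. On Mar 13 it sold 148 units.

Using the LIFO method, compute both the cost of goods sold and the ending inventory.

COGS = $5,124; ending inventory = $1,850

Mar 5, 215 sold [LIFO — newest first]: 115 @ $15 + 100 @ $16 = $3,325
Mar 13, 148 sold [LIFO — newest first]: 91 @ $11 + 57 @ $14 = $1,799
Total COGS = $3,325 + $1,799 = $5,124
Ending inventory: 65 @ $16 + 54 @ $15 = $1,850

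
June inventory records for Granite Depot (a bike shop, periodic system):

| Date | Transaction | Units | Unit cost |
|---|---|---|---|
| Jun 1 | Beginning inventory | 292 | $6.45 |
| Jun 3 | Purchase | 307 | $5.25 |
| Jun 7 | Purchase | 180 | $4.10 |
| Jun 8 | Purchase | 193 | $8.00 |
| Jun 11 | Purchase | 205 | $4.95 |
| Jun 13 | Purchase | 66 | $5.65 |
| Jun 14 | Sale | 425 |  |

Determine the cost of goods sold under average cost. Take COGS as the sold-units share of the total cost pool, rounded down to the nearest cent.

COGS = $2,449.75

Jun 14, sell 425: 425/1243 × $7,164.80 → $2,449.75
Ending inventory (cost pool remaining) = $4,715.05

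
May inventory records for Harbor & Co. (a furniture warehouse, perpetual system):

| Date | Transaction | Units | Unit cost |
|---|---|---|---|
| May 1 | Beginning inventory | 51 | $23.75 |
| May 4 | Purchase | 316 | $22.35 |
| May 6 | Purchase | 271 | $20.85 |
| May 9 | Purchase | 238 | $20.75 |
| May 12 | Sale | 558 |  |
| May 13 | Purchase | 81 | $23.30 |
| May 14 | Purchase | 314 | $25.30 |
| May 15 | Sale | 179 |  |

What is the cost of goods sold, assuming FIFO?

COGS = $15,978.45

May 12, 558 sold [FIFO — oldest first]: 51 @ $23.75 + 316 @ $22.35 + 191 @ $20.85 = $12,256.20
May 15, 179 sold [FIFO — oldest first]: 80 @ $20.85 + 99 @ $20.75 = $3,722.25
Total COGS = $12,256.20 + $3,722.25 = $15,978.45
Ending inventory: 139 @ $20.75 + 81 @ $23.30 + 314 @ $25.30 = $12,715.75
Check: goods available $28,694.20 = COGS $15,978.45 + ending $12,715.75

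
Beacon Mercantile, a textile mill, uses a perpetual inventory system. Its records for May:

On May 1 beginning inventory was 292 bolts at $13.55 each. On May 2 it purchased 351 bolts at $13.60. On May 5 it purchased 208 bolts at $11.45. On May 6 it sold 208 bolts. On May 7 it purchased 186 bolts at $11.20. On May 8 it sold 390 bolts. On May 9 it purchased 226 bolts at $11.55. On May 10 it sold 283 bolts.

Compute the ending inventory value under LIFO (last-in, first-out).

May 6, 208 sold [LIFO — newest first]: 208 @ $11.45 = $2,381.60
May 8, 390 sold [LIFO — newest first]: 186 @ $11.20 + 204 @ $13.60 = $4,857.60
May 10, 283 sold [LIFO — newest first]: 226 @ $11.55 + 57 @ $13.60 = $3,385.50
Total COGS = $2,381.60 + $4,857.60 + $3,385.50 = $10,624.70
Ending inventory: 292 @ $13.55 + 90 @ $13.60 = $5,180.60

Ending inventory = $5,180.60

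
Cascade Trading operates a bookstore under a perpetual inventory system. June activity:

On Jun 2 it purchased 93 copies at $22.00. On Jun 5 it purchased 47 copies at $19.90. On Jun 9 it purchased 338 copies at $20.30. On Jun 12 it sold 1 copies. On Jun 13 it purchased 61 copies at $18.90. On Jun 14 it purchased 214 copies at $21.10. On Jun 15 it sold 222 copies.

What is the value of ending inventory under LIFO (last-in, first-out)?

Jun 12, 1 sold [LIFO — newest first]: 1 @ $20.30 = $20.30
Jun 15, 222 sold [LIFO — newest first]: 214 @ $21.10 + 8 @ $18.90 = $4,666.60
Total COGS = $20.30 + $4,666.60 = $4,686.90
Ending inventory: 93 @ $22.00 + 47 @ $19.90 + 337 @ $20.30 + 53 @ $18.90 = $10,824.10

Ending inventory = $10,824.10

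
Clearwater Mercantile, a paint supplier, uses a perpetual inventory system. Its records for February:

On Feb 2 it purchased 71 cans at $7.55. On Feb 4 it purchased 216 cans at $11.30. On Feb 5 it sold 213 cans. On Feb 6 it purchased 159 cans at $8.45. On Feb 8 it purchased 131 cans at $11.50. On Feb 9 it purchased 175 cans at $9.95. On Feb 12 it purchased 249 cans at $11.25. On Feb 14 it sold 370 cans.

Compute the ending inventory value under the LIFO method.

Feb 5, 213 sold [LIFO — newest first]: 213 @ $11.30 = $2,406.90
Feb 14, 370 sold [LIFO — newest first]: 249 @ $11.25 + 121 @ $9.95 = $4,005.20
Total COGS = $2,406.90 + $4,005.20 = $6,412.10
Ending inventory: 71 @ $7.55 + 3 @ $11.30 + 159 @ $8.45 + 131 @ $11.50 + 54 @ $9.95 = $3,957.30
Check: goods available $10,369.40 = COGS $6,412.10 + ending $3,957.30

Ending inventory = $3,957.30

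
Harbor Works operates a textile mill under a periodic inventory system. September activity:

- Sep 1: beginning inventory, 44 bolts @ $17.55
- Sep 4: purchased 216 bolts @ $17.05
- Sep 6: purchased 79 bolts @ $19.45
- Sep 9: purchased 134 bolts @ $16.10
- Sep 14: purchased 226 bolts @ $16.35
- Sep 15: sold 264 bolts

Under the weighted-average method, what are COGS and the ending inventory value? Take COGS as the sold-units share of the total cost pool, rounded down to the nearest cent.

COGS = $4,473.28; ending inventory = $7,370.77

Sep 15, sell 264: 264/699 × $11,844.05 → $4,473.28
Ending inventory (cost pool remaining) = $7,370.77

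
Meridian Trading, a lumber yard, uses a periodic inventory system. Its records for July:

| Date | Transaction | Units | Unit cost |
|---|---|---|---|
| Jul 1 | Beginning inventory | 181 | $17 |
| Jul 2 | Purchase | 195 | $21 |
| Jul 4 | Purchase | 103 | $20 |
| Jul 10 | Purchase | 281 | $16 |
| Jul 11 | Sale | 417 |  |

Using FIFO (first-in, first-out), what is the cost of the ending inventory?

Jul 11, 417 sold [FIFO — oldest first]: 181 @ $17 + 195 @ $21 + 41 @ $20 = $7,992
Ending inventory: 62 @ $20 + 281 @ $16 = $5,736

Ending inventory = $5,736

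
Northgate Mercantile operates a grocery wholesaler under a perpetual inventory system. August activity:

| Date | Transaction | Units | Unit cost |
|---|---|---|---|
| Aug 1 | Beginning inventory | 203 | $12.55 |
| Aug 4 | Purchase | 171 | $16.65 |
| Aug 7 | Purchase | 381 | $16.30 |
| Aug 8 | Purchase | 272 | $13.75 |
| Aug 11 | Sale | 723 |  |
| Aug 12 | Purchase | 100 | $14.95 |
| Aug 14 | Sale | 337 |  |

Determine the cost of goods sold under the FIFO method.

Aug 11, 723 sold [FIFO — oldest first]: 203 @ $12.55 + 171 @ $16.65 + 349 @ $16.30 = $11,083.50
Aug 14, 337 sold [FIFO — oldest first]: 32 @ $16.30 + 272 @ $13.75 + 33 @ $14.95 = $4,754.95
Total COGS = $11,083.50 + $4,754.95 = $15,838.45
Ending inventory: 67 @ $14.95 = $1,001.65

COGS = $15,838.45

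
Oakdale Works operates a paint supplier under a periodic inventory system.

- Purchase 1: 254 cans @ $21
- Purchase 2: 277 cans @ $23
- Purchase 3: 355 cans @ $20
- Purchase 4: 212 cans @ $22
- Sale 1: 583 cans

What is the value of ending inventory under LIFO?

Sale 1 (583) [LIFO — newest first]: 212 @ $22 + 355 @ $20 + 16 @ $23 = $12,132
Ending inventory: 254 @ $21 + 261 @ $23 = $11,337
Check: goods available $23,469 = COGS $12,132 + ending $11,337

Ending inventory = $11,337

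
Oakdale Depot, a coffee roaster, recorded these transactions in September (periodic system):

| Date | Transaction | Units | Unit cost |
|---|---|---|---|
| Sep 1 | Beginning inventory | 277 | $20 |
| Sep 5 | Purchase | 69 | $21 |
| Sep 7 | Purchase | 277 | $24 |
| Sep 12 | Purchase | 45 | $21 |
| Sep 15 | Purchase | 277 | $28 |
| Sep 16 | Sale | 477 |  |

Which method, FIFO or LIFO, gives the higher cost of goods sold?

LIFO

FIFO COGS: 277 @ $20 + 69 @ $21 + 131 @ $24 = $10,133
LIFO COGS: 277 @ $28 + 45 @ $21 + 155 @ $24 = $12,421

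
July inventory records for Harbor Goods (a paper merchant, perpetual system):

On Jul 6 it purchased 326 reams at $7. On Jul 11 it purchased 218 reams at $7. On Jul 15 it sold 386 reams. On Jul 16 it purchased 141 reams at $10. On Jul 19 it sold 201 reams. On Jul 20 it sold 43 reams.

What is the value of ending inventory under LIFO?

Jul 15, 386 sold [LIFO — newest first]: 218 @ $7 + 168 @ $7 = $2,702
Jul 19, 201 sold [LIFO — newest first]: 141 @ $10 + 60 @ $7 = $1,830
Jul 20, 43 sold [LIFO — newest first]: 43 @ $7 = $301
Total COGS = $2,702 + $1,830 + $301 = $4,833
Ending inventory: 55 @ $7 = $385
Check: goods available $5,218 = COGS $4,833 + ending $385

Ending inventory = $385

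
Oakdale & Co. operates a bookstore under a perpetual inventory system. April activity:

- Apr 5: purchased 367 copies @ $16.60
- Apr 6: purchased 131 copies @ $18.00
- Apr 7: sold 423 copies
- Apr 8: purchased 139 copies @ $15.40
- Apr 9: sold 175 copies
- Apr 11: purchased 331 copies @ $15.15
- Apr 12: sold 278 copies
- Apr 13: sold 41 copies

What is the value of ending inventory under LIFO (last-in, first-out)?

Apr 7, 423 sold [LIFO — newest first]: 131 @ $18.00 + 292 @ $16.60 = $7,205.20
Apr 9, 175 sold [LIFO — newest first]: 139 @ $15.40 + 36 @ $16.60 = $2,738.20
Apr 12, 278 sold [LIFO — newest first]: 278 @ $15.15 = $4,211.70
Apr 13, 41 sold [LIFO — newest first]: 41 @ $15.15 = $621.15
Total COGS = $7,205.20 + $2,738.20 + $4,211.70 + $621.15 = $14,776.25
Ending inventory: 39 @ $16.60 + 12 @ $15.15 = $829.20

Ending inventory = $829.20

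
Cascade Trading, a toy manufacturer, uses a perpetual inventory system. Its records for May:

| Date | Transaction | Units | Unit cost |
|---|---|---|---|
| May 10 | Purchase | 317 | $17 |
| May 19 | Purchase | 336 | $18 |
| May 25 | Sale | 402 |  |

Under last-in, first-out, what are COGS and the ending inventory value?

May 25, 402 sold [LIFO — newest first]: 336 @ $18 + 66 @ $17 = $7,170
Ending inventory: 251 @ $17 = $4,267

COGS = $7,170; ending inventory = $4,267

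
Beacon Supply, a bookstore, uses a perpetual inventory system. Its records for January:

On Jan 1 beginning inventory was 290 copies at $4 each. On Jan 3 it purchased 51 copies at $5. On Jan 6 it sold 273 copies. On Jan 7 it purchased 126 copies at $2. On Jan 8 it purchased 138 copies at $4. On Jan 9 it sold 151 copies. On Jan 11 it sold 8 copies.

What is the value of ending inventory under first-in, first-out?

Jan 6, 273 sold [FIFO — oldest first]: 273 @ $4 = $1,092
Jan 9, 151 sold [FIFO — oldest first]: 17 @ $4 + 51 @ $5 + 83 @ $2 = $489
Jan 11, 8 sold [FIFO — oldest first]: 8 @ $2 = $16
Total COGS = $1,092 + $489 + $16 = $1,597
Ending inventory: 35 @ $2 + 138 @ $4 = $622

Ending inventory = $622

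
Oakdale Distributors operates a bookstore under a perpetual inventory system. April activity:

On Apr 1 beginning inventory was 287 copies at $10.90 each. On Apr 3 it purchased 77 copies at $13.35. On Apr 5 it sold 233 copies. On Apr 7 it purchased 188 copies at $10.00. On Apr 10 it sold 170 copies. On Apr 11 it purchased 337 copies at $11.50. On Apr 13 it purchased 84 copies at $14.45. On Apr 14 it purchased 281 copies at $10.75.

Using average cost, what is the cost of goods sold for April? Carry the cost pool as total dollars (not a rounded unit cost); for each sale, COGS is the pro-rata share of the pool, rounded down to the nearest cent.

COGS = $4,459.46

After Apr 1: 287 on hand, pool $3,128.30 (≈ $10.9000 each)
After Apr 3: 364 on hand, pool $4,156.25 (≈ $11.4183 each)
Apr 5, sell 233: 233/364 × $4,156.25 → $2,660.45
After Apr 7: 319 on hand, pool $3,375.80 (≈ $10.5824 each)
Apr 10, sell 170: 170/319 × $3,375.80 → $1,799.01
After Apr 11: 486 on hand, pool $5,452.29 (≈ $11.2187 each)
After Apr 13: 570 on hand, pool $6,666.09 (≈ $11.6949 each)
After Apr 14: 851 on hand, pool $9,686.84 (≈ $11.3829 each)
Total COGS = $2,660.45 + $1,799.01 = $4,459.46
Ending inventory (cost pool remaining) = $9,686.84
Check: goods available $14,146.30 = COGS $4,459.46 + ending $9,686.84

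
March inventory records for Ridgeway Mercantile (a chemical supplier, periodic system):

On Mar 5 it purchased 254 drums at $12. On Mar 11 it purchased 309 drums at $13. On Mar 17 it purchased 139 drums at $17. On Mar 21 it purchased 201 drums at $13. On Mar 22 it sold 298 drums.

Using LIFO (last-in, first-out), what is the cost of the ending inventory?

Mar 22, 298 sold [LIFO — newest first]: 201 @ $13 + 97 @ $17 = $4,262
Ending inventory: 254 @ $12 + 309 @ $13 + 42 @ $17 = $7,779
Check: goods available $12,041 = COGS $4,262 + ending $7,779

Ending inventory = $7,779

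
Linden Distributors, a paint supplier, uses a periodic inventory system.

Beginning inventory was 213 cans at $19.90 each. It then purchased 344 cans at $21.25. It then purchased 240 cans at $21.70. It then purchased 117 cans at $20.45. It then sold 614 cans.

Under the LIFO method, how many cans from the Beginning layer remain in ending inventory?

213

Sale 1 (614) [LIFO — newest first]: 117 @ $20.45 + 240 @ $21.70 + 257 @ $21.25 = $13,061.90
Ending inventory: 213 @ $19.90 + 87 @ $21.25 = $6,087.45
Check: goods available $19,149.35 = COGS $13,061.90 + ending $6,087.45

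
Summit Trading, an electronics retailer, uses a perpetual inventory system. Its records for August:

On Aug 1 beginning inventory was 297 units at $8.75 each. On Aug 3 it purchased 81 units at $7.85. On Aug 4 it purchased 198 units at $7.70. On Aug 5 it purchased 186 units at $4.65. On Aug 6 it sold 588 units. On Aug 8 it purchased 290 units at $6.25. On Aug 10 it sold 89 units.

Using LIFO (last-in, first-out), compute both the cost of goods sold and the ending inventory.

COGS = $4,657.85; ending inventory = $2,778.75

Aug 6, 588 sold [LIFO — newest first]: 186 @ $4.65 + 198 @ $7.70 + 81 @ $7.85 + 123 @ $8.75 = $4,101.60
Aug 10, 89 sold [LIFO — newest first]: 89 @ $6.25 = $556.25
Total COGS = $4,101.60 + $556.25 = $4,657.85
Ending inventory: 174 @ $8.75 + 201 @ $6.25 = $2,778.75
Check: goods available $7,436.60 = COGS $4,657.85 + ending $2,778.75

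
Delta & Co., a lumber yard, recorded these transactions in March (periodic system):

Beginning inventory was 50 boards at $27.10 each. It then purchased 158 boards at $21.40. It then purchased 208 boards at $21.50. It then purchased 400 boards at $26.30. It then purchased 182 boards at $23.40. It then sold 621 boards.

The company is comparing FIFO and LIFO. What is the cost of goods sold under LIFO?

COGS = $15,617.30

FIFO COGS: 50 @ $27.10 + 158 @ $21.40 + 208 @ $21.50 + 205 @ $26.30 = $14,599.70
LIFO COGS: 182 @ $23.40 + 400 @ $26.30 + 39 @ $21.50 = $15,617.30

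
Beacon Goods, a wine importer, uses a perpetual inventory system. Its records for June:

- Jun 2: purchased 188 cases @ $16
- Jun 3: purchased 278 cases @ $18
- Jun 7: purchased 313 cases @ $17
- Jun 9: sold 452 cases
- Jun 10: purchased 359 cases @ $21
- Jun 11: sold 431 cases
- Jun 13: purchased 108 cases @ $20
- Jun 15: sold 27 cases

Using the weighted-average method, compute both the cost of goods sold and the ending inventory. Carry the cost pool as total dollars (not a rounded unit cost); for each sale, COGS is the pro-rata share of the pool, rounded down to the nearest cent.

After Jun 2: 188 on hand, pool $3,008.00 (≈ $16.0000 each)
After Jun 3: 466 on hand, pool $8,012.00 (≈ $17.1931 each)
After Jun 7: 779 on hand, pool $13,333.00 (≈ $17.1155 each)
Jun 9, sell 452: 452/779 × $13,333.00 → $7,736.22
After Jun 10: 686 on hand, pool $13,135.78 (≈ $19.1484 each)
Jun 11, sell 431: 431/686 × $13,135.78 → $8,252.94
After Jun 13: 363 on hand, pool $7,042.84 (≈ $19.4018 each)
Jun 15, sell 27: 27/363 × $7,042.84 → $523.84
Total COGS = $7,736.22 + $8,252.94 + $523.84 = $16,513.00
Ending inventory (cost pool remaining) = $6,519.00
Check: goods available $23,032.00 = COGS $16,513.00 + ending $6,519.00

COGS = $16,513.00; ending inventory = $6,519.00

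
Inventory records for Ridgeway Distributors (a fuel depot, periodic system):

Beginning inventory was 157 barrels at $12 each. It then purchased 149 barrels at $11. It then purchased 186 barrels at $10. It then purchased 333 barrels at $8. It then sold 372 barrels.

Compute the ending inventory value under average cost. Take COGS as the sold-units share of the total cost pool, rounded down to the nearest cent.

Sale 1, sell 372: 372/825 × $8,047.00 → $3,628.46
Ending inventory (cost pool remaining) = $4,418.54

Ending inventory = $4,418.54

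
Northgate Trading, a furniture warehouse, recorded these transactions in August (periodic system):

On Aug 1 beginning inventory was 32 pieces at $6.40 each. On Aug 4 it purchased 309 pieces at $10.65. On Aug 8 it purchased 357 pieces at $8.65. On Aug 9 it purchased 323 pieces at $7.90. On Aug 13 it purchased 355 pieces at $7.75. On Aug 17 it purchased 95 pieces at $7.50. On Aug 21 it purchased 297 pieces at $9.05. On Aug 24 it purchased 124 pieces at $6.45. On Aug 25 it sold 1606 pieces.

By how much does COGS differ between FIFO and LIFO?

FIFO COGS: 32 @ $6.40 + 309 @ $10.65 + 357 @ $8.65 + 323 @ $7.90 + 355 @ $7.75 + 95 @ $7.50 + 135 @ $9.05 = $13,820.90
LIFO COGS: 124 @ $6.45 + 297 @ $9.05 + 95 @ $7.50 + 355 @ $7.75 + 323 @ $7.90 + 357 @ $8.65 + 55 @ $10.65 = $13,176.90
Difference = |$13,820.90 − $13,176.90| = $644.00

$644.00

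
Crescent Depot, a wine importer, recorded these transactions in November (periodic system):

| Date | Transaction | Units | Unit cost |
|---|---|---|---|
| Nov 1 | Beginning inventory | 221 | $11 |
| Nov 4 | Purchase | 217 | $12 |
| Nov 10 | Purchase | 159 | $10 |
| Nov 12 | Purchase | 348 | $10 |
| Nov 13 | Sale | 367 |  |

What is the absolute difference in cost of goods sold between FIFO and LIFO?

$513

FIFO COGS: 221 @ $11 + 146 @ $12 = $4,183
LIFO COGS: 348 @ $10 + 19 @ $10 = $3,670
Difference = |$4,183 − $3,670| = $513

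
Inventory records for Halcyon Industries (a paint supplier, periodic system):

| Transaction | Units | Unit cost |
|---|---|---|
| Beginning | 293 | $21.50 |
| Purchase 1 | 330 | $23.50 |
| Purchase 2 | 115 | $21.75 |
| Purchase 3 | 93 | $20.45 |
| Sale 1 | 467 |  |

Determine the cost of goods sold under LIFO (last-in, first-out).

Sale 1 (467) [LIFO — newest first]: 93 @ $20.45 + 115 @ $21.75 + 259 @ $23.50 = $10,489.60
Ending inventory: 293 @ $21.50 + 71 @ $23.50 = $7,968.00

COGS = $10,489.60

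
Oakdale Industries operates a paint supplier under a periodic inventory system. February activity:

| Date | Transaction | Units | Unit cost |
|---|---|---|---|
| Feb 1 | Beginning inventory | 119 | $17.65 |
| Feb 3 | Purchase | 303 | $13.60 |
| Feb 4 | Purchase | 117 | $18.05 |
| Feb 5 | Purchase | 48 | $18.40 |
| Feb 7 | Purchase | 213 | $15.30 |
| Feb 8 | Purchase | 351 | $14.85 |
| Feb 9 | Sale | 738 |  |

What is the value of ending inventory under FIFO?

Ending inventory = $6,160.95

Feb 9, 738 sold [FIFO — oldest first]: 119 @ $17.65 + 303 @ $13.60 + 117 @ $18.05 + 48 @ $18.40 + 151 @ $15.30 = $11,526.50
Ending inventory: 62 @ $15.30 + 351 @ $14.85 = $6,160.95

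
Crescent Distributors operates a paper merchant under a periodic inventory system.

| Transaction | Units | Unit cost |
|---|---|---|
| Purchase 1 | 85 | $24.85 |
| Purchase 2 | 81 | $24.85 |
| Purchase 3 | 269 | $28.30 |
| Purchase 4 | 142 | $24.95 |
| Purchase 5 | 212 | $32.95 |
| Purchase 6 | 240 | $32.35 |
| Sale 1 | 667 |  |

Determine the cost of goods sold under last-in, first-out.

Sale 1 (667) [LIFO — newest first]: 240 @ $32.35 + 212 @ $32.95 + 142 @ $24.95 + 73 @ $28.30 = $20,358.20
Ending inventory: 85 @ $24.85 + 81 @ $24.85 + 196 @ $28.30 = $9,671.90
Check: goods available $30,030.10 = COGS $20,358.20 + ending $9,671.90

COGS = $20,358.20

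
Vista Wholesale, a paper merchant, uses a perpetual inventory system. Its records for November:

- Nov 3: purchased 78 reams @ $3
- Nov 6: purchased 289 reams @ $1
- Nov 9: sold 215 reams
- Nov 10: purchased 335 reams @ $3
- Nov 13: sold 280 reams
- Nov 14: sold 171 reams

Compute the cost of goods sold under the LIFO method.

COGS = $1,420

Nov 9, 215 sold [LIFO — newest first]: 215 @ $1 = $215
Nov 13, 280 sold [LIFO — newest first]: 280 @ $3 = $840
Nov 14, 171 sold [LIFO — newest first]: 55 @ $3 + 74 @ $1 + 42 @ $3 = $365
Total COGS = $215 + $840 + $365 = $1,420
Ending inventory: 36 @ $3 = $108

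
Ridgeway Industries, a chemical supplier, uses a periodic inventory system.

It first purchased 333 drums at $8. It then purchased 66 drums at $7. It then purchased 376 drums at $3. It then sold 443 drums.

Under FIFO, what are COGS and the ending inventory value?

COGS = $3,258; ending inventory = $996

Sale 1 (443) [FIFO — oldest first]: 333 @ $8 + 66 @ $7 + 44 @ $3 = $3,258
Ending inventory: 332 @ $3 = $996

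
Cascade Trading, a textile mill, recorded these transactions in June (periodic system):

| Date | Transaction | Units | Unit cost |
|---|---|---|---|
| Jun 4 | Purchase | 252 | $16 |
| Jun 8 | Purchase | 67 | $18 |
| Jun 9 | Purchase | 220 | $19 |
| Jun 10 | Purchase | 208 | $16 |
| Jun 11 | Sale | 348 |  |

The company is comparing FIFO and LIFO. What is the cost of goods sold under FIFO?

FIFO COGS: 252 @ $16 + 67 @ $18 + 29 @ $19 = $5,789
LIFO COGS: 208 @ $16 + 140 @ $19 = $5,988

COGS = $5,789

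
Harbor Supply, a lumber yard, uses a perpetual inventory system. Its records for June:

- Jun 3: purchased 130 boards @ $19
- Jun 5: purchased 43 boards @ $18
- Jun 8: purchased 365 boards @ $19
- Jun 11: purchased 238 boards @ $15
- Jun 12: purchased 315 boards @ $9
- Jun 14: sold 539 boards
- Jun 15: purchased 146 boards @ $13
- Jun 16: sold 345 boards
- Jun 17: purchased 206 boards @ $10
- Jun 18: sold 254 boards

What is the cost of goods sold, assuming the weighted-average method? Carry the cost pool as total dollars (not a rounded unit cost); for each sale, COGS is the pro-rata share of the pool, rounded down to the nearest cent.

After Jun 3: 130 on hand, pool $2,470.00 (≈ $19.0000 each)
After Jun 5: 173 on hand, pool $3,244.00 (≈ $18.7514 each)
After Jun 8: 538 on hand, pool $10,179.00 (≈ $18.9201 each)
After Jun 11: 776 on hand, pool $13,749.00 (≈ $17.7178 each)
After Jun 12: 1091 on hand, pool $16,584.00 (≈ $15.2007 each)
Jun 14, sell 539: 539/1091 × $16,584.00 → $8,193.19
After Jun 15: 698 on hand, pool $10,288.81 (≈ $14.7404 each)
Jun 16, sell 345: 345/698 × $10,288.81 → $5,085.44
After Jun 17: 559 on hand, pool $7,263.37 (≈ $12.9935 each)
Jun 18, sell 254: 254/559 × $7,263.37 → $3,300.35
Total COGS = $8,193.19 + $5,085.44 + $3,300.35 = $16,578.98
Ending inventory (cost pool remaining) = $3,963.02

COGS = $16,578.98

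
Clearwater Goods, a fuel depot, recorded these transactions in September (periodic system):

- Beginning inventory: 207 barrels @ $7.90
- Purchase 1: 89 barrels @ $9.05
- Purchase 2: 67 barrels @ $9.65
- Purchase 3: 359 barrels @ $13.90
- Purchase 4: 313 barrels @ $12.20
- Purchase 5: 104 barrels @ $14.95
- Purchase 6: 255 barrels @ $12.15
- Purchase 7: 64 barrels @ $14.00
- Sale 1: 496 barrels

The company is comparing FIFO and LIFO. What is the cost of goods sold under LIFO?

FIFO COGS: 207 @ $7.90 + 89 @ $9.05 + 67 @ $9.65 + 133 @ $13.90 = $4,936.00
LIFO COGS: 64 @ $14.00 + 255 @ $12.15 + 104 @ $14.95 + 73 @ $12.20 = $6,439.65

COGS = $6,439.65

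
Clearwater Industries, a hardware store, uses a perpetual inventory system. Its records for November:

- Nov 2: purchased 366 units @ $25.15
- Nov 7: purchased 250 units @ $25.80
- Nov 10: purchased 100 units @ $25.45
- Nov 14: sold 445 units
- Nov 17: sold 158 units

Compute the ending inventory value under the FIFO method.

Ending inventory = $2,880.40

Nov 14, 445 sold [FIFO — oldest first]: 366 @ $25.15 + 79 @ $25.80 = $11,243.10
Nov 17, 158 sold [FIFO — oldest first]: 158 @ $25.80 = $4,076.40
Total COGS = $11,243.10 + $4,076.40 = $15,319.50
Ending inventory: 13 @ $25.80 + 100 @ $25.45 = $2,880.40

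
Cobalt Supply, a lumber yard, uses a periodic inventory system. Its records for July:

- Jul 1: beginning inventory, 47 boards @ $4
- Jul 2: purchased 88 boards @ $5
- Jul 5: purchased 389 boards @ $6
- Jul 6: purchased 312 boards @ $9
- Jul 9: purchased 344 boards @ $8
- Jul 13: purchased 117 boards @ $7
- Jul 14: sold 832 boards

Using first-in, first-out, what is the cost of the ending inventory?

Jul 14, 832 sold [FIFO — oldest first]: 47 @ $4 + 88 @ $5 + 389 @ $6 + 308 @ $9 = $5,734
Ending inventory: 4 @ $9 + 344 @ $8 + 117 @ $7 = $3,607

Ending inventory = $3,607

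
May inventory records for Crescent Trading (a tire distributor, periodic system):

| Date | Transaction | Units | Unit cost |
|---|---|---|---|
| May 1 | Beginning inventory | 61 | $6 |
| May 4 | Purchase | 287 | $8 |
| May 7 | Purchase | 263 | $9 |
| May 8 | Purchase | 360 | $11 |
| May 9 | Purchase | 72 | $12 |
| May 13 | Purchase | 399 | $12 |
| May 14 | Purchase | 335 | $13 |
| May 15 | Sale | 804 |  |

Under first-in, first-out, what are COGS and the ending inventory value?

COGS = $7,152; ending inventory = $11,844

May 15, 804 sold [FIFO — oldest first]: 61 @ $6 + 287 @ $8 + 263 @ $9 + 193 @ $11 = $7,152
Ending inventory: 167 @ $11 + 72 @ $12 + 399 @ $12 + 335 @ $13 = $11,844
Check: goods available $18,996 = COGS $7,152 + ending $11,844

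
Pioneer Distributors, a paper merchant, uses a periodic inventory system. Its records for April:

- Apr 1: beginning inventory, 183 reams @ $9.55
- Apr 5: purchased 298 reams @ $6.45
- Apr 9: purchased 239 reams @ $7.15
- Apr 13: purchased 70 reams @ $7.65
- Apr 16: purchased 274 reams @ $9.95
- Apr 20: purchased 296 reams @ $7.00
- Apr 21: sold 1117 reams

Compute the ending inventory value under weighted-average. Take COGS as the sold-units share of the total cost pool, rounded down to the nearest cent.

Apr 21, sell 1117: 1117/1360 × $10,712.40 → $8,798.34
Ending inventory (cost pool remaining) = $1,914.06
Check: goods available $10,712.40 = COGS $8,798.34 + ending $1,914.06

Ending inventory = $1,914.06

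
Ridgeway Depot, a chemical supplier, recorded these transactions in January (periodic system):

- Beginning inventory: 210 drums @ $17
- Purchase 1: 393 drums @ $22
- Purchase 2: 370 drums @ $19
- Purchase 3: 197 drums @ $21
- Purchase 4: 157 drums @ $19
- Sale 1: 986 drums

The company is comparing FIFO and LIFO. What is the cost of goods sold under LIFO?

FIFO COGS: 210 @ $17 + 393 @ $22 + 370 @ $19 + 13 @ $21 = $19,519
LIFO COGS: 157 @ $19 + 197 @ $21 + 370 @ $19 + 262 @ $22 = $19,914

COGS = $19,914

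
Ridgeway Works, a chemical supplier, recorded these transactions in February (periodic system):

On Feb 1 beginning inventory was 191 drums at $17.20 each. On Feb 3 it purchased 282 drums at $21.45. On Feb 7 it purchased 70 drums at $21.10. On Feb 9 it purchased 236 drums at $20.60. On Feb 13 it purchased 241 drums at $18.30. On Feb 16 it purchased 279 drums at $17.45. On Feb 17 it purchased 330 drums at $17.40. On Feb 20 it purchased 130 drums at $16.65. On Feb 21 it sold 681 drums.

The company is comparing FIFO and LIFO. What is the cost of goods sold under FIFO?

COGS = $13,653.90

FIFO COGS: 191 @ $17.20 + 282 @ $21.45 + 70 @ $21.10 + 138 @ $20.60 = $13,653.90
LIFO COGS: 130 @ $16.65 + 330 @ $17.40 + 221 @ $17.45 = $11,762.95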